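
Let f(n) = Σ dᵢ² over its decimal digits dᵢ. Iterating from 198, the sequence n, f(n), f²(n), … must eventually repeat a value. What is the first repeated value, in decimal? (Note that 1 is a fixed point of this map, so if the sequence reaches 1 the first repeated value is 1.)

198 → 1² + 9² + 8² = 1 + 81 + 64 = 146
146 → 1² + 4² + 6² = 1 + 16 + 36 = 53
53 → 5² + 3² = 25 + 9 = 34
34 → 3² + 4² = 9 + 16 = 25
25 → 2² + 5² = 4 + 25 = 29
29 → 2² + 9² = 4 + 81 = 85
85 → 8² + 5² = 64 + 25 = 89
89 → 8² + 9² = 64 + 81 = 145
145 → 1² + 4² + 5² = 1 + 16 + 25 = 42
42 → 4² + 2² = 16 + 4 = 20
20 → 2² + 0² = 4 + 0 = 4
4 → 4² = 16
16 → 1² + 6² = 1 + 36 = 37
37 → 3² + 7² = 9 + 49 = 58
58 → 5² + 8² = 25 + 64 = 89  — 89 already appeared earlier.

89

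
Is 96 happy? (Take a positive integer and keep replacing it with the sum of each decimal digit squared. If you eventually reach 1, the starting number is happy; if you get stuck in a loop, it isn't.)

not happy

96 → 9² + 6² = 81 + 36 = 117
117 → 1² + 1² + 7² = 1 + 1 + 49 = 51
51 → 5² + 1² = 25 + 1 = 26
26 → 2² + 6² = 4 + 36 = 40
40 → 4² + 0² = 16 + 0 = 16
16 → 1² + 6² = 1 + 36 = 37
37 → 3² + 7² = 9 + 49 = 58
58 → 5² + 8² = 25 + 64 = 89
89 → 8² + 9² = 64 + 81 = 145
145 → 1² + 4² + 5² = 1 + 16 + 25 = 42
42 → 4² + 2² = 16 + 4 = 20
20 → 2² + 0² = 4 + 0 = 4
4 → 4² = 16  — 16 already seen; the sequence cycles without reaching 1.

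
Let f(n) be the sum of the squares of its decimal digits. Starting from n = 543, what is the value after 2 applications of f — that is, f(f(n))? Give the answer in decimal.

25

543 → 5² + 4² + 3² = 25 + 16 + 9 = 50
50 → 5² + 0² = 25 + 0 = 25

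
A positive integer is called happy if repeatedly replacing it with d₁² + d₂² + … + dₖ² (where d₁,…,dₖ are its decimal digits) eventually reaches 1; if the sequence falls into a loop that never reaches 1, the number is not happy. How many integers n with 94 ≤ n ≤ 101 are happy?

3

94: 94 → 97 → 130 → 10 → 1  — happy
95: 95 → 106 → 37 → 58 → 89 → 145 → 42 → 20 → 4 → 16 → 37  — not happy
96: 96 → 117 → 51 → 26 → 40 → 16 → 37 → 58 → 89 → 145 → 42 → 20 → 4 → 16  — not happy
97: 97 → 130 → 10 → 1  — happy
98: 98 → 145 → 42 → 20 → 4 → 16 → 37 → 58 → 89 → 145  — not happy
99: 99 → 162 → 41 → 17 → 50 → 25 → 29 → 85 → 89 → 145 → 42 → 20 → 4 → 16 → 37 → 58 → 89  — not happy
100: 100 → 1  — happy
101: 101 → 2 → 4 → 16 → 37 → 58 → 89 → 145 → 42 → 20 → 4  — not happy
happy: 94, 97, 100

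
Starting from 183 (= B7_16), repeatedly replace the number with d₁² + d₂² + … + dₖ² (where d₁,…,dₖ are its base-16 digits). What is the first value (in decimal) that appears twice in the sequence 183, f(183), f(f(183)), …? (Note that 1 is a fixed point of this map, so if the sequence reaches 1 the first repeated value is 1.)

169

183 = (11,7)_16 → 11² + 7² = 121 + 49 = 170
170 = (10,10)_16 → 10² + 10² = 100 + 100 = 200
200 = (12,8)_16 → 12² + 8² = 144 + 64 = 208
208 = (13,0)_16 → 13² + 0² = 169 + 0 = 169
169 = (10,9)_16 → 10² + 9² = 100 + 81 = 181
181 = (11,5)_16 → 11² + 5² = 121 + 25 = 146
146 = (9,2)_16 → 9² + 2² = 81 + 4 = 85
85 = (5,5)_16 → 5² + 5² = 25 + 25 = 50
50 = (3,2)_16 → 3² + 2² = 9 + 4 = 13
13 = (13)_16 → 13² = 169  — 169 already appeared earlier.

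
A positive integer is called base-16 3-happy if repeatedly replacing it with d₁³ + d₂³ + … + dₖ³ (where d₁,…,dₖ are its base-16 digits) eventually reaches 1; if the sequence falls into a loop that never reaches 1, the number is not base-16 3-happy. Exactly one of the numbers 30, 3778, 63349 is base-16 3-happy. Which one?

30: 30 → 2745 → 3060 → 4770 → 1017 → 4131 → 36 → 72 → 576 → 72  — repeats 72 (not base-16 3-happy)
3778: 3778 → 4480 → 514 → 16 → 1  — reaches 1 (base-16 3-happy)
63349: 63349 → 4186 → 1126 → 496 → 3376 → 2224 → 1843 → 397 → 2710 → 1945 → 1801 → 1072 → 91 → 1456 → 1456  — repeats 1456 (not base-16 3-happy)

3778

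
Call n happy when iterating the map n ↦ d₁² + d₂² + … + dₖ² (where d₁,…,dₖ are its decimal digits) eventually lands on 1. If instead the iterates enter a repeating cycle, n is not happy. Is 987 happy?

not happy

987 → 9² + 8² + 7² = 81 + 64 + 49 = 194
194 → 1² + 9² + 4² = 1 + 81 + 16 = 98
98 → 9² + 8² = 81 + 64 = 145
145 → 1² + 4² + 5² = 1 + 16 + 25 = 42
42 → 4² + 2² = 16 + 4 = 20
20 → 2² + 0² = 4 + 0 = 4
4 → 4² = 16
16 → 1² + 6² = 1 + 36 = 37
37 → 3² + 7² = 9 + 49 = 58
58 → 5² + 8² = 25 + 64 = 89
89 → 8² + 9² = 64 + 81 = 145  — 145 already seen; the sequence cycles without reaching 1.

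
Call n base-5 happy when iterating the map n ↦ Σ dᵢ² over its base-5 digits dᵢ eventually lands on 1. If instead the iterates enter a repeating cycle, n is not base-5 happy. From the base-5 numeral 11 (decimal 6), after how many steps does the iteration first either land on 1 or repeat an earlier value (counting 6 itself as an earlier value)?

6 = (1,1)_5 → 1² + 1² = 2
2 = (2)_5 → 2² = 4
4 = (4)_5 → 4² = 16
16 = (3,1)_5 → 3² + 1² = 10
10 = (2,0)_5 → 2² + 0² = 4  — 4 repeats.
That took 5 steps.

5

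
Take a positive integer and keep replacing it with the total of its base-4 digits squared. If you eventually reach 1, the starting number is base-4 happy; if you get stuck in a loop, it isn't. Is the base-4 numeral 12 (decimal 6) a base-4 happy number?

6 = (1,2)_4 → 5
5 = (1,1)_4 → 2
2 = (2)_4 → 4
4 = (1,0)_4 → 1  — reached 1.

base-4 happy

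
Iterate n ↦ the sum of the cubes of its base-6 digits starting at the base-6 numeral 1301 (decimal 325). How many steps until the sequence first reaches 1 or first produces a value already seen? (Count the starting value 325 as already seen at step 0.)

10

325 = (1,3,0,1)_6 → 1³ + 3³ + 0³ + 1³ = 1 + 27 + 0 + 1 = 29
29 = (4,5)_6 → 4³ + 5³ = 64 + 125 = 189
189 = (5,1,3)_6 → 5³ + 1³ + 3³ = 125 + 1 + 27 = 153
153 = (4,1,3)_6 → 4³ + 1³ + 3³ = 64 + 1 + 27 = 92
92 = (2,3,2)_6 → 2³ + 3³ + 2³ = 8 + 27 + 8 = 43
43 = (1,1,1)_6 → 1³ + 1³ + 1³ = 1 + 1 + 1 = 3
3 = (3)_6 → 3³ = 27
27 = (4,3)_6 → 4³ + 3³ = 64 + 27 = 91
91 = (2,3,1)_6 → 2³ + 3³ + 1³ = 8 + 27 + 1 = 36
36 = (1,0,0)_6 → 1³ + 0³ + 0³ = 1 + 0 + 0 = 1  — reached 1.
That took 10 steps.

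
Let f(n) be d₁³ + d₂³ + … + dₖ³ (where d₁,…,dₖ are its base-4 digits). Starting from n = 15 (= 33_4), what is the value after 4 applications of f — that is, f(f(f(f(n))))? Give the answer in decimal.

9

15 = (3,3)_4 → 3³ + 3³ = 54
54 = (3,1,2)_4 → 3³ + 1³ + 2³ = 36
36 = (2,1,0)_4 → 2³ + 1³ + 0³ = 9
9 = (2,1)_4 → 2³ + 1³ = 9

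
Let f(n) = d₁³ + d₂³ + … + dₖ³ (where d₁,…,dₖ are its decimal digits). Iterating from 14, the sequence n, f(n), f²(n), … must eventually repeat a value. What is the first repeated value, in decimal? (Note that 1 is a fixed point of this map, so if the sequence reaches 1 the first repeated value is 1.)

371

14 → 1³ + 4³ = 1 + 64 = 65
65 → 6³ + 5³ = 216 + 125 = 341
341 → 3³ + 4³ + 1³ = 27 + 64 + 1 = 92
92 → 9³ + 2³ = 729 + 8 = 737
737 → 7³ + 3³ + 7³ = 343 + 27 + 343 = 713
713 → 7³ + 1³ + 3³ = 343 + 1 + 27 = 371
371 → 3³ + 7³ + 1³ = 27 + 343 + 1 = 371  — 371 already appeared earlier.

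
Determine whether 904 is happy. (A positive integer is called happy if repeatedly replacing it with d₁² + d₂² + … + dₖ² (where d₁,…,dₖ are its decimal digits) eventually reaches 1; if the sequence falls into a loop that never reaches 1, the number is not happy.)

904 → 9² + 0² + 4² = 81 + 0 + 16 = 97
97 → 9² + 7² = 81 + 49 = 130
130 → 1² + 3² + 0² = 1 + 9 + 0 = 10
10 → 1² + 0² = 1 + 0 = 1  — reached 1.

happy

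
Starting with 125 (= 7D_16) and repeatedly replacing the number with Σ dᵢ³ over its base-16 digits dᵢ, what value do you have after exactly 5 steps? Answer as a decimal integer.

233

125 = (7,13)_16 → 7³ + 13³ = 343 + 2197 = 2540
2540 = (9,14,12)_16 → 9³ + 14³ + 12³ = 729 + 2744 + 1728 = 5201
5201 = (1,4,5,1)_16 → 1³ + 4³ + 5³ + 1³ = 1 + 64 + 125 + 1 = 191
191 = (11,15)_16 → 11³ + 15³ = 1331 + 3375 = 4706
4706 = (1,2,6,2)_16 → 1³ + 2³ + 6³ + 2³ = 1 + 8 + 216 + 8 = 233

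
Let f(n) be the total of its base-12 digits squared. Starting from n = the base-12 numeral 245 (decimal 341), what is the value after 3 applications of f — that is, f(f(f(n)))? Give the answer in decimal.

85

341 = (2,4,5)_12 → 2² + 4² + 5² = 45
45 = (3,9)_12 → 3² + 9² = 90
90 = (7,6)_12 → 7² + 6² = 85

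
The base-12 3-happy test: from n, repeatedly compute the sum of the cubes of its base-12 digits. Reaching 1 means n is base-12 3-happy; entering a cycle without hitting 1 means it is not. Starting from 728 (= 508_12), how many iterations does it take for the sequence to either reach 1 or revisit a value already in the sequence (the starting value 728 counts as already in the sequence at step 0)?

728 = (5,0,8)_12 → 5³ + 0³ + 8³ = 125 + 0 + 512 = 637
637 = (4,5,1)_12 → 4³ + 5³ + 1³ = 64 + 125 + 1 = 190
190 = (1,3,10)_12 → 1³ + 3³ + 10³ = 1 + 27 + 1000 = 1028
1028 = (7,1,8)_12 → 7³ + 1³ + 8³ = 343 + 1 + 512 = 856
856 = (5,11,4)_12 → 5³ + 11³ + 4³ = 125 + 1331 + 64 = 1520
1520 = (10,6,8)_12 → 10³ + 6³ + 8³ = 1000 + 216 + 512 = 1728
1728 = (1,0,0,0)_12 → 1³ + 0³ + 0³ + 0³ = 1 + 0 + 0 + 0 = 1  — reached 1.
That took 7 steps.

7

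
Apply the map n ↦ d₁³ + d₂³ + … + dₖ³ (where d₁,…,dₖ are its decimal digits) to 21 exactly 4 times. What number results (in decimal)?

513

21 → 2³ + 1³ = 9
9 → 9³ = 729
729 → 7³ + 2³ + 9³ = 1080
1080 → 1³ + 0³ + 8³ + 0³ = 513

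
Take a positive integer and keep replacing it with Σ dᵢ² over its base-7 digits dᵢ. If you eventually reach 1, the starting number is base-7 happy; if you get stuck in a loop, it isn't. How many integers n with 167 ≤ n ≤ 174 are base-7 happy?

1

167: 167 → 49 → 1  — base-7 happy
168: 168 → 18 → 20 → 40 → 50 → 2 → 4 → 16 → 8 → 2  — not base-7 happy
169: 169 → 19 → 29 → 17 → 13 → 37 → 29  — not base-7 happy
170: 170 → 22 → 10 → 10  — not base-7 happy
171: 171 → 27 → 45 → 45  — not base-7 happy
172: 172 → 34 → 52 → 10 → 10  — not base-7 happy
173: 173 → 43 → 37 → 29 → 17 → 13 → 37  — not base-7 happy
174: 174 → 54 → 26 → 34 → 52 → 10 → 10  — not base-7 happy
base-7 happy: 167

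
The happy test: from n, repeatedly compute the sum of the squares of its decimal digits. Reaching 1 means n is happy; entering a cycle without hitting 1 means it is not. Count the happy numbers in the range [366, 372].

366: 366 → 81 → 65 → 61 → 37 → 58 → 89 → 145 → 42 → 20 → 4 → 16 → 37  (repeats 37)
367: 367 → 94 → 97 → 130 → 10 → 1  (reaches 1)
368: 368 → 109 → 82 → 68 → 100 → 1  (reaches 1)
369: 369 → 126 → 41 → 17 → 50 → 25 → 29 → 85 → 89 → 145 → 42 → 20 → 4 → 16 → 37 → 58 → 89  (repeats 89)
370: 370 → 58 → 89 → 145 → 42 → 20 → 4 → 16 → 37 → 58  (repeats 58)
371: 371 → 59 → 106 → 37 → 58 → 89 → 145 → 42 → 20 → 4 → 16 → 37  (repeats 37)
372: 372 → 62 → 40 → 16 → 37 → 58 → 89 → 145 → 42 → 20 → 4 → 16  (repeats 16)
happy: 367, 368

2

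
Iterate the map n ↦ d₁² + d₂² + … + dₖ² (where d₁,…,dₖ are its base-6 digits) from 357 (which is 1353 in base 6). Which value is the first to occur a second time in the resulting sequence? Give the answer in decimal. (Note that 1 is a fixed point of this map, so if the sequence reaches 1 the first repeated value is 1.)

1

357 = (1,3,5,3)_6 → 1² + 3² + 5² + 3² = 1 + 9 + 25 + 9 = 44
44 = (1,1,2)_6 → 1² + 1² + 2² = 1 + 1 + 4 = 6
6 = (1,0)_6 → 1² + 0² = 1 + 0 = 1  — reached the fixed point 1.
1 → 1, so 1 is the first repeated value.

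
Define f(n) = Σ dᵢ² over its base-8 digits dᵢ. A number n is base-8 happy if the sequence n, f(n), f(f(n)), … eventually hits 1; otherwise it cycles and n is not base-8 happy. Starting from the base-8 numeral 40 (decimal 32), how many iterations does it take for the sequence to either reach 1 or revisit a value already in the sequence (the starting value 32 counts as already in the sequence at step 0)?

32 = (4,0)_8 → 4² + 0² = 16
16 = (2,0)_8 → 2² + 0² = 4
4 = (4)_8 → 4² = 16  — 16 repeats.
That took 3 steps.

3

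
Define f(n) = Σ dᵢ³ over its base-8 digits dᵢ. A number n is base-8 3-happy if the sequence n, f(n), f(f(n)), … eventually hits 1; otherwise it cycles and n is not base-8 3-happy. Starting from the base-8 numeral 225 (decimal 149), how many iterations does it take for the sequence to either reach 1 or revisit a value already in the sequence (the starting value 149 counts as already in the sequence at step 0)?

149 = (2,2,5)_8 → 141
141 = (2,1,5)_8 → 134
134 = (2,0,6)_8 → 224
224 = (3,4,0)_8 → 91
91 = (1,3,3)_8 → 55
55 = (6,7)_8 → 559
559 = (1,0,5,7)_8 → 469
469 = (7,2,5)_8 → 476
476 = (7,3,4)_8 → 434
434 = (6,6,2)_8 → 440
440 = (6,7,0)_8 → 559  — 559 repeats.
That took 11 steps.

11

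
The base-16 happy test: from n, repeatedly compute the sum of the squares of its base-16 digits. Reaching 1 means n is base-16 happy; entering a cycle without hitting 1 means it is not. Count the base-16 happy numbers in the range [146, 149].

1

146: 146 → 85 → 50 → 13 → 169 → 181 → 146  (repeats 146)
147: 147 → 90 → 125 → 218 → 269 → 170 → 200 → 208 → 169 → 181 → 146 → 85 → 50 → 13 → 169  (repeats 169)
148: 148 → 97 → 37 → 29 → 170 → 200 → 208 → 169 → 181 → 146 → 85 → 50 → 13 → 169  (repeats 169)
149: 149 → 106 → 136 → 128 → 64 → 16 → 1  (reaches 1)
base-16 happy: 149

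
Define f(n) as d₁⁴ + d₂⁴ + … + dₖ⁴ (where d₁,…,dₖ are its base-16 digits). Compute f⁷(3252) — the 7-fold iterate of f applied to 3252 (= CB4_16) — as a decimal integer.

3252 = (12,11,4)_16 → 12⁴ + 11⁴ + 4⁴ = 35633
35633 = (8,11,3,1)_16 → 8⁴ + 11⁴ + 3⁴ + 1⁴ = 18819
18819 = (4,9,8,3)_16 → 4⁴ + 9⁴ + 8⁴ + 3⁴ = 10994
10994 = (2,10,15,2)_16 → 2⁴ + 10⁴ + 15⁴ + 2⁴ = 60657
60657 = (14,12,15,1)_16 → 14⁴ + 12⁴ + 15⁴ + 1⁴ = 109778
109778 = (1,10,12,13,2)_16 → 1⁴ + 10⁴ + 12⁴ + 13⁴ + 2⁴ = 59314
59314 = (14,7,11,2)_16 → 14⁴ + 7⁴ + 11⁴ + 2⁴ = 55474

55474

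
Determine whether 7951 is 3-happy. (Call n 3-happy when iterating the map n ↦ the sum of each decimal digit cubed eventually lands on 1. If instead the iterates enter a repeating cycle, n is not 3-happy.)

3-happy

7951 → 7³ + 9³ + 5³ + 1³ = 1198
1198 → 1³ + 1³ + 9³ + 8³ = 1243
1243 → 1³ + 2³ + 4³ + 3³ = 100
100 → 1³ + 0³ + 0³ = 1  — reached 1.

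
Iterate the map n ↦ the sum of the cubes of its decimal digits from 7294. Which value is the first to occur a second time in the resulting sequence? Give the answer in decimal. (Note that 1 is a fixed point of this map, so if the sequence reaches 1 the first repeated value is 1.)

7294 → 7³ + 2³ + 9³ + 4³ = 1144
1144 → 1³ + 1³ + 4³ + 4³ = 130
130 → 1³ + 3³ + 0³ = 28
28 → 2³ + 8³ = 520
520 → 5³ + 2³ + 0³ = 133
133 → 1³ + 3³ + 3³ = 55
55 → 5³ + 5³ = 250
250 → 2³ + 5³ + 0³ = 133  — 133 already appeared earlier.

133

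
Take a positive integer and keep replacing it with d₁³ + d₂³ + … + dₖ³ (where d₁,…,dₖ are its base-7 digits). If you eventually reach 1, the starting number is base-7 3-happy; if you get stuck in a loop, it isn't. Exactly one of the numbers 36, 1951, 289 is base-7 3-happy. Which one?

1951

36: 36 → 126 → 72 → 36  — repeats 36 (not base-7 3-happy)
1951: 1951 → 439 → 343 → 1  — reaches 1 (base-7 3-happy)
289: 289 → 349 → 217 → 91 → 217  — repeats 217 (not base-7 3-happy)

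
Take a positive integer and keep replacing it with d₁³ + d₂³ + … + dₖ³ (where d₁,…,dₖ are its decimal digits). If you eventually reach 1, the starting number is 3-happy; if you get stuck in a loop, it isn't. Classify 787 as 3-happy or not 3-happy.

3-happy

787 → 7³ + 8³ + 7³ = 343 + 512 + 343 = 1198
1198 → 1³ + 1³ + 9³ + 8³ = 1 + 1 + 729 + 512 = 1243
1243 → 1³ + 2³ + 4³ + 3³ = 1 + 8 + 64 + 27 = 100
100 → 1³ + 0³ + 0³ = 1 + 0 + 0 = 1  — reached 1.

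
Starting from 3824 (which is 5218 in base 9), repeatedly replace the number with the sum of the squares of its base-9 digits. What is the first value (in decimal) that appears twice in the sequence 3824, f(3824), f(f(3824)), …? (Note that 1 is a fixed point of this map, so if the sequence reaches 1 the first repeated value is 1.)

50

3824 = (5,2,1,8)_9 → 5² + 2² + 1² + 8² = 25 + 4 + 1 + 64 = 94
94 = (1,1,4)_9 → 1² + 1² + 4² = 1 + 1 + 16 = 18
18 = (2,0)_9 → 2² + 0² = 4 + 0 = 4
4 = (4)_9 → 4² = 16
16 = (1,7)_9 → 1² + 7² = 1 + 49 = 50
50 = (5,5)_9 → 5² + 5² = 25 + 25 = 50  — 50 already appeared earlier.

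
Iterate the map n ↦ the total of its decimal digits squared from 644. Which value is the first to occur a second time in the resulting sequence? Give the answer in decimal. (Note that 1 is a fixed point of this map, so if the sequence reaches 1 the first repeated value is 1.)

644 → 6² + 4² + 4² = 68
68 → 6² + 8² = 100
100 → 1² + 0² + 0² = 1  — reached the fixed point 1.
1 → 1, so 1 is the first repeated value.

1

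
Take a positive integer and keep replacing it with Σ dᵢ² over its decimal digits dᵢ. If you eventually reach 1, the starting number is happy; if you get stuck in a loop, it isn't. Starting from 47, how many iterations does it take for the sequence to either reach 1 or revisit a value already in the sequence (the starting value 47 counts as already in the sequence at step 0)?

47 → 65
65 → 61
61 → 37
37 → 58
58 → 89
89 → 145
145 → 42
42 → 20
20 → 4
4 → 16
16 → 37  — 37 repeats.
That took 11 steps.

11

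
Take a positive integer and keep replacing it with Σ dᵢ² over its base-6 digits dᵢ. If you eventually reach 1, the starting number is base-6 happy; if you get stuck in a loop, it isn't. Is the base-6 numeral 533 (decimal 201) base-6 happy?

not base-6 happy

201 = (5,3,3)_6 → 5² + 3² + 3² = 43
43 = (1,1,1)_6 → 1² + 1² + 1² = 3
3 = (3)_6 → 3² = 9
9 = (1,3)_6 → 1² + 3² = 10
10 = (1,4)_6 → 1² + 4² = 17
17 = (2,5)_6 → 2² + 5² = 29
29 = (4,5)_6 → 4² + 5² = 41
41 = (1,0,5)_6 → 1² + 0² + 5² = 26
26 = (4,2)_6 → 4² + 2² = 20
20 = (3,2)_6 → 3² + 2² = 13
13 = (2,1)_6 → 2² + 1² = 5
5 = (5)_6 → 5² = 25
25 = (4,1)_6 → 4² + 1² = 17  — 17 already seen; the sequence cycles without reaching 1.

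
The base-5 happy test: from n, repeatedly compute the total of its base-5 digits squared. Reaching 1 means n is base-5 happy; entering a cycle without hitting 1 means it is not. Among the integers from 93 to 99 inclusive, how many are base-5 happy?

3

93: 93 → 27 → 5 → 1  (reaches 1)
94: 94 → 34 → 18 → 18  (repeats 18)
95: 95 → 25 → 1  (reaches 1)
96: 96 → 26 → 2 → 4 → 16 → 10 → 4  (repeats 4)
97: 97 → 29 → 17 → 13 → 13  (repeats 13)
98: 98 → 34 → 18 → 18  (repeats 18)
99: 99 → 41 → 11 → 5 → 1  (reaches 1)
base-5 happy: 93, 95, 99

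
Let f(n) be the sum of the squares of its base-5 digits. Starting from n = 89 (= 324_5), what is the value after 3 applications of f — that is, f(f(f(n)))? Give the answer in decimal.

89 = (3,2,4)_5 → 3² + 2² + 4² = 29
29 = (1,0,4)_5 → 1² + 0² + 4² = 17
17 = (3,2)_5 → 3² + 2² = 13

13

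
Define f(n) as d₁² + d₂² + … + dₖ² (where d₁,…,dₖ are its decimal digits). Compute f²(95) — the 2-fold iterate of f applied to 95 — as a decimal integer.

37

95 → 9² + 5² = 106
106 → 1² + 0² + 6² = 37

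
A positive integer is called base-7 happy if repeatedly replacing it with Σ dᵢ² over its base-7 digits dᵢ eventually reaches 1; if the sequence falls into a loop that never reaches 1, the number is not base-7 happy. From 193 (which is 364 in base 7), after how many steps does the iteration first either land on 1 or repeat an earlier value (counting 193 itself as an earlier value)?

193 = (3,6,4)_7 → 61
61 = (1,1,5)_7 → 27
27 = (3,6)_7 → 45
45 = (6,3)_7 → 45  — 45 repeats.
That took 4 steps.

4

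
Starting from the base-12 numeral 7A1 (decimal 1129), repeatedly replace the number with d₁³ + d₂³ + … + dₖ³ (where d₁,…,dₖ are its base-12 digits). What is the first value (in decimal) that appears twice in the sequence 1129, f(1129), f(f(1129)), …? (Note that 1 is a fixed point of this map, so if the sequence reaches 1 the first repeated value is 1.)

1344

1129 = (7,10,1)_12 → 7³ + 10³ + 1³ = 343 + 1000 + 1 = 1344
1344 = (9,4,0)_12 → 9³ + 4³ + 0³ = 729 + 64 + 0 = 793
793 = (5,6,1)_12 → 5³ + 6³ + 1³ = 125 + 216 + 1 = 342
342 = (2,4,6)_12 → 2³ + 4³ + 6³ = 8 + 64 + 216 = 288
288 = (2,0,0)_12 → 2³ + 0³ + 0³ = 8 + 0 + 0 = 8
8 = (8)_12 → 8³ = 512
512 = (3,6,8)_12 → 3³ + 6³ + 8³ = 27 + 216 + 512 = 755
755 = (5,2,11)_12 → 5³ + 2³ + 11³ = 125 + 8 + 1331 = 1464
1464 = (10,2,0)_12 → 10³ + 2³ + 0³ = 1000 + 8 + 0 = 1008
1008 = (7,0,0)_12 → 7³ + 0³ + 0³ = 343 + 0 + 0 = 343
343 = (2,4,7)_12 → 2³ + 4³ + 7³ = 8 + 64 + 343 = 415
415 = (2,10,7)_12 → 2³ + 10³ + 7³ = 8 + 1000 + 343 = 1351
1351 = (9,4,7)_12 → 9³ + 4³ + 7³ = 729 + 64 + 343 = 1136
1136 = (7,10,8)_12 → 7³ + 10³ + 8³ = 343 + 1000 + 512 = 1855
1855 = (1,0,10,7)_12 → 1³ + 0³ + 10³ + 7³ = 1 + 0 + 1000 + 343 = 1344  — 1344 already appeared earlier.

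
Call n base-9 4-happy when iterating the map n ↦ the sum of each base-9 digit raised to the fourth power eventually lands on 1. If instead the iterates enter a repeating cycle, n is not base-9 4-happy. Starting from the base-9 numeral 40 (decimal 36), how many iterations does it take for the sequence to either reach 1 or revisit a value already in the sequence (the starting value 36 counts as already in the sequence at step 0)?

13

36 = (4,0)_9 → 256
256 = (3,1,4)_9 → 338
338 = (4,1,5)_9 → 882
882 = (1,1,8,0)_9 → 4098
4098 = (5,5,5,3)_9 → 1956
1956 = (2,6,1,3)_9 → 1394
1394 = (1,8,1,8)_9 → 8194
8194 = (1,2,2,1,4)_9 → 290
290 = (3,5,2)_9 → 722
722 = (8,8,2)_9 → 8208
8208 = (1,2,2,3,0)_9 → 114
114 = (1,3,6)_9 → 1378
1378 = (1,8,0,1)_9 → 4098  — 4098 repeats.
That took 13 steps.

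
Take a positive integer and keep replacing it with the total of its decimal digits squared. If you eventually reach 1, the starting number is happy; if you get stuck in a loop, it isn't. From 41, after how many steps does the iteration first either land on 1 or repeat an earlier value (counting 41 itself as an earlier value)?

14

41 → 4² + 1² = 16 + 1 = 17
17 → 1² + 7² = 1 + 49 = 50
50 → 5² + 0² = 25 + 0 = 25
25 → 2² + 5² = 4 + 25 = 29
29 → 2² + 9² = 4 + 81 = 85
85 → 8² + 5² = 64 + 25 = 89
89 → 8² + 9² = 64 + 81 = 145
145 → 1² + 4² + 5² = 1 + 16 + 25 = 42
42 → 4² + 2² = 16 + 4 = 20
20 → 2² + 0² = 4 + 0 = 4
4 → 4² = 16
16 → 1² + 6² = 1 + 36 = 37
37 → 3² + 7² = 9 + 49 = 58
58 → 5² + 8² = 25 + 64 = 89  — 89 repeats.
That took 14 steps.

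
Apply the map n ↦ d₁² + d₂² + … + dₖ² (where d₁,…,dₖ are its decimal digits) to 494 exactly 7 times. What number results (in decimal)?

494 → 4² + 9² + 4² = 113
113 → 1² + 1² + 3² = 11
11 → 1² + 1² = 2
2 → 2² = 4
4 → 4² = 16
16 → 1² + 6² = 37
37 → 3² + 7² = 58

58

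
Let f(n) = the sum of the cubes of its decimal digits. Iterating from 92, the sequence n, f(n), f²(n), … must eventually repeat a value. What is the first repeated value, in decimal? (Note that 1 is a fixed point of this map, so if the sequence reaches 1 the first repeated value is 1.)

371

92 → 737
737 → 713
713 → 371
371 → 371  — 371 already appeared earlier.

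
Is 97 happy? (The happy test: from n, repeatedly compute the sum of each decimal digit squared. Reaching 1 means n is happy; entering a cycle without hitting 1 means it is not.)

happy

97 → 9² + 7² = 130
130 → 1² + 3² + 0² = 10
10 → 1² + 0² = 1  — reached 1.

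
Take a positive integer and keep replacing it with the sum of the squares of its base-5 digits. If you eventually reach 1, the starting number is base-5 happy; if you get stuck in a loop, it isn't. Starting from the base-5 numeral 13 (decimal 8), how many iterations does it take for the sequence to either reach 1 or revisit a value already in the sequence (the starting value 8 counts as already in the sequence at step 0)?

4

8 = (1,3)_5 → 1² + 3² = 10
10 = (2,0)_5 → 2² + 0² = 4
4 = (4)_5 → 4² = 16
16 = (3,1)_5 → 3² + 1² = 10  — 10 repeats.
That took 4 steps.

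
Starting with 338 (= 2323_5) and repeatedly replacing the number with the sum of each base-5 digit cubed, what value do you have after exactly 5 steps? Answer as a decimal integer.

28

338 = (2,3,2,3)_5 → 2³ + 3³ + 2³ + 3³ = 8 + 27 + 8 + 27 = 70
70 = (2,4,0)_5 → 2³ + 4³ + 0³ = 8 + 64 + 0 = 72
72 = (2,4,2)_5 → 2³ + 4³ + 2³ = 8 + 64 + 8 = 80
80 = (3,1,0)_5 → 3³ + 1³ + 0³ = 27 + 1 + 0 = 28
28 = (1,0,3)_5 → 1³ + 0³ + 3³ = 1 + 0 + 27 = 28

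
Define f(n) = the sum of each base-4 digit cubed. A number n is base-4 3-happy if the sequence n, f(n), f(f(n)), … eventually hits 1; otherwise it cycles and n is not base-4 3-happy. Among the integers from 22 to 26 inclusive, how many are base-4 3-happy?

2

22: 22 → 10 → 16 → 1  — base-4 3-happy
23: 23 → 29 → 29  — not base-4 3-happy
24: 24 → 9 → 9  — not base-4 3-happy
25: 25 → 10 → 16 → 1  — base-4 3-happy
26: 26 → 17 → 2 → 8 → 8  — not base-4 3-happy
base-4 3-happy: 22, 25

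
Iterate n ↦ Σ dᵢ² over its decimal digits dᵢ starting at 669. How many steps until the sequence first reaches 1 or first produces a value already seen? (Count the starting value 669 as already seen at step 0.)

669 → 6² + 6² + 9² = 153
153 → 1² + 5² + 3² = 35
35 → 3² + 5² = 34
34 → 3² + 4² = 25
25 → 2² + 5² = 29
29 → 2² + 9² = 85
85 → 8² + 5² = 89
89 → 8² + 9² = 145
145 → 1² + 4² + 5² = 42
42 → 4² + 2² = 20
20 → 2² + 0² = 4
4 → 4² = 16
16 → 1² + 6² = 37
37 → 3² + 7² = 58
58 → 5² + 8² = 89  — 89 repeats.
That took 15 steps.

15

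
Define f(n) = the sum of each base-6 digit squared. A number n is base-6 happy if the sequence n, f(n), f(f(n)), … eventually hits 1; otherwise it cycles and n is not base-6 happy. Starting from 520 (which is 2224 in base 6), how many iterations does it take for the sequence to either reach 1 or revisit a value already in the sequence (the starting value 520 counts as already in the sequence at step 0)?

520 = (2,2,2,4)_6 → 2² + 2² + 2² + 4² = 28
28 = (4,4)_6 → 4² + 4² = 32
32 = (5,2)_6 → 5² + 2² = 29
29 = (4,5)_6 → 4² + 5² = 41
41 = (1,0,5)_6 → 1² + 0² + 5² = 26
26 = (4,2)_6 → 4² + 2² = 20
20 = (3,2)_6 → 3² + 2² = 13
13 = (2,1)_6 → 2² + 1² = 5
5 = (5)_6 → 5² = 25
25 = (4,1)_6 → 4² + 1² = 17
17 = (2,5)_6 → 2² + 5² = 29  — 29 repeats.
That took 11 steps.

11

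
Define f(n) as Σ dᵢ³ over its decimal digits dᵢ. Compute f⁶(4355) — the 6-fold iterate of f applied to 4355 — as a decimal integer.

4355 → 4³ + 3³ + 5³ + 5³ = 341
341 → 3³ + 4³ + 1³ = 92
92 → 9³ + 2³ = 737
737 → 7³ + 3³ + 7³ = 713
713 → 7³ + 1³ + 3³ = 371
371 → 3³ + 7³ + 1³ = 371

371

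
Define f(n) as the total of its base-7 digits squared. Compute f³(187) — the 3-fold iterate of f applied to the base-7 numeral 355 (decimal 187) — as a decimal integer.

187 = (3,5,5)_7 → 3² + 5² + 5² = 59
59 = (1,1,3)_7 → 1² + 1² + 3² = 11
11 = (1,4)_7 → 1² + 4² = 17

17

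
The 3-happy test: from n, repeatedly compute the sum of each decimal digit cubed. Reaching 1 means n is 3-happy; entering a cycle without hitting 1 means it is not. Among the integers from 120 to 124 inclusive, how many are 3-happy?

1

120: 120 → 9 → 729 → 1080 → 513 → 153 → 153  (repeats 153)
121: 121 → 10 → 1  (reaches 1)
122: 122 → 17 → 344 → 155 → 251 → 134 → 92 → 737 → 713 → 371 → 371  (repeats 371)
123: 123 → 36 → 243 → 99 → 1458 → 702 → 351 → 153 → 153  (repeats 153)
124: 124 → 73 → 370 → 370  (repeats 370)
3-happy: 121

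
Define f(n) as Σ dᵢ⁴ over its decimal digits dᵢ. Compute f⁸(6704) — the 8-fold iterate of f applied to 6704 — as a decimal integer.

6725

6704 → 6⁴ + 7⁴ + 0⁴ + 4⁴ = 1296 + 2401 + 0 + 256 = 3953
3953 → 3⁴ + 9⁴ + 5⁴ + 3⁴ = 81 + 6561 + 625 + 81 = 7348
7348 → 7⁴ + 3⁴ + 4⁴ + 8⁴ = 2401 + 81 + 256 + 4096 = 6834
6834 → 6⁴ + 8⁴ + 3⁴ + 4⁴ = 1296 + 4096 + 81 + 256 = 5729
5729 → 5⁴ + 7⁴ + 2⁴ + 9⁴ = 625 + 2401 + 16 + 6561 = 9603
9603 → 9⁴ + 6⁴ + 0⁴ + 3⁴ = 6561 + 1296 + 0 + 81 = 7938
7938 → 7⁴ + 9⁴ + 3⁴ + 8⁴ = 2401 + 6561 + 81 + 4096 = 13139
13139 → 1⁴ + 3⁴ + 1⁴ + 3⁴ + 9⁴ = 1 + 81 + 1 + 81 + 6561 = 6725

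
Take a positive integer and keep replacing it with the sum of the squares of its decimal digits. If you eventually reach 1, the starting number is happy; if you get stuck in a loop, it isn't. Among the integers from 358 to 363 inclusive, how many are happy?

1

358: 358 → 98 → 145 → 42 → 20 → 4 → 16 → 37 → 58 → 89 → 145  — not happy
359: 359 → 115 → 27 → 53 → 34 → 25 → 29 → 85 → 89 → 145 → 42 → 20 → 4 → 16 → 37 → 58 → 89  — not happy
360: 360 → 45 → 41 → 17 → 50 → 25 → 29 → 85 → 89 → 145 → 42 → 20 → 4 → 16 → 37 → 58 → 89  — not happy
361: 361 → 46 → 52 → 29 → 85 → 89 → 145 → 42 → 20 → 4 → 16 → 37 → 58 → 89  — not happy
362: 362 → 49 → 97 → 130 → 10 → 1  — happy
363: 363 → 54 → 41 → 17 → 50 → 25 → 29 → 85 → 89 → 145 → 42 → 20 → 4 → 16 → 37 → 58 → 89  — not happy
happy: 362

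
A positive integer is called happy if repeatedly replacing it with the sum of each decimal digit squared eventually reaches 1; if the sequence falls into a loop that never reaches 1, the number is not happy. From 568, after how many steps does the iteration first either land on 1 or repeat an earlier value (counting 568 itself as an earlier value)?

15

568 → 5² + 6² + 8² = 125
125 → 1² + 2² + 5² = 30
30 → 3² + 0² = 9
9 → 9² = 81
81 → 8² + 1² = 65
65 → 6² + 5² = 61
61 → 6² + 1² = 37
37 → 3² + 7² = 58
58 → 5² + 8² = 89
89 → 8² + 9² = 145
145 → 1² + 4² + 5² = 42
42 → 4² + 2² = 20
20 → 2² + 0² = 4
4 → 4² = 16
16 → 1² + 6² = 37  — 37 repeats.
That took 15 steps.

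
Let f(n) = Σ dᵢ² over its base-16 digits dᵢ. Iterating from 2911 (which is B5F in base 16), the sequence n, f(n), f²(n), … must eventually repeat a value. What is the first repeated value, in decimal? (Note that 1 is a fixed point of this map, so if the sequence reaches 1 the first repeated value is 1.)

1

2911 = (11,5,15)_16 → 11² + 5² + 15² = 121 + 25 + 225 = 371
371 = (1,7,3)_16 → 1² + 7² + 3² = 1 + 49 + 9 = 59
59 = (3,11)_16 → 3² + 11² = 9 + 121 = 130
130 = (8,2)_16 → 8² + 2² = 64 + 4 = 68
68 = (4,4)_16 → 4² + 4² = 16 + 16 = 32
32 = (2,0)_16 → 2² + 0² = 4 + 0 = 4
4 = (4)_16 → 4² = 16
16 = (1,0)_16 → 1² + 0² = 1 + 0 = 1  — reached the fixed point 1.
1 → 1, so 1 is the first repeated value.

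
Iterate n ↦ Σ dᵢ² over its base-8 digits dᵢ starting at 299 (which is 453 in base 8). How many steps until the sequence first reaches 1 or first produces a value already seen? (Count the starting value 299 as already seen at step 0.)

299 = (4,5,3)_8 → 4² + 5² + 3² = 50
50 = (6,2)_8 → 6² + 2² = 40
40 = (5,0)_8 → 5² + 0² = 25
25 = (3,1)_8 → 3² + 1² = 10
10 = (1,2)_8 → 1² + 2² = 5
5 = (5)_8 → 5² = 25  — 25 repeats.
That took 6 steps.

6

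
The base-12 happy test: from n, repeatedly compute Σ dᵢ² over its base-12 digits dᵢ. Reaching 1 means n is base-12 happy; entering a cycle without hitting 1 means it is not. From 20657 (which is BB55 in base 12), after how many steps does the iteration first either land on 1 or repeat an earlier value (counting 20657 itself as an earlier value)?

5

20657 = (11,11,5,5)_12 → 11² + 11² + 5² + 5² = 121 + 121 + 25 + 25 = 292
292 = (2,0,4)_12 → 2² + 0² + 4² = 4 + 0 + 16 = 20
20 = (1,8)_12 → 1² + 8² = 1 + 64 = 65
65 = (5,5)_12 → 5² + 5² = 25 + 25 = 50
50 = (4,2)_12 → 4² + 2² = 16 + 4 = 20  — 20 repeats.
That took 5 steps.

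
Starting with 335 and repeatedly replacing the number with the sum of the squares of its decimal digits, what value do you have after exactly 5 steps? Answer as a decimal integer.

89

335 → 43
43 → 25
25 → 29
29 → 85
85 → 89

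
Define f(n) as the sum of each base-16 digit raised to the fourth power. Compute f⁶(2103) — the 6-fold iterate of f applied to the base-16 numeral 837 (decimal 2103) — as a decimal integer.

101588

2103 = (8,3,7)_16 → 8⁴ + 3⁴ + 7⁴ = 4096 + 81 + 2401 = 6578
6578 = (1,9,11,2)_16 → 1⁴ + 9⁴ + 11⁴ + 2⁴ = 1 + 6561 + 14641 + 16 = 21219
21219 = (5,2,14,3)_16 → 5⁴ + 2⁴ + 14⁴ + 3⁴ = 625 + 16 + 38416 + 81 = 39138
39138 = (9,8,14,2)_16 → 9⁴ + 8⁴ + 14⁴ + 2⁴ = 6561 + 4096 + 38416 + 16 = 49089
49089 = (11,15,12,1)_16 → 11⁴ + 15⁴ + 12⁴ + 1⁴ = 14641 + 50625 + 20736 + 1 = 86003
86003 = (1,4,15,15,3)_16 → 1⁴ + 4⁴ + 15⁴ + 15⁴ + 3⁴ = 1 + 256 + 50625 + 50625 + 81 = 101588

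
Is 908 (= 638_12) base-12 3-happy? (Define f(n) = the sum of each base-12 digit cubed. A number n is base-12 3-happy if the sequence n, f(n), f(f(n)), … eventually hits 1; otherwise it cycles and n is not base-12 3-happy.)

908 = (6,3,8)_12 → 6³ + 3³ + 8³ = 755
755 = (5,2,11)_12 → 5³ + 2³ + 11³ = 1464
1464 = (10,2,0)_12 → 10³ + 2³ + 0³ = 1008
1008 = (7,0,0)_12 → 7³ + 0³ + 0³ = 343
343 = (2,4,7)_12 → 2³ + 4³ + 7³ = 415
415 = (2,10,7)_12 → 2³ + 10³ + 7³ = 1351
1351 = (9,4,7)_12 → 9³ + 4³ + 7³ = 1136
1136 = (7,10,8)_12 → 7³ + 10³ + 8³ = 1855
1855 = (1,0,10,7)_12 → 1³ + 0³ + 10³ + 7³ = 1344
1344 = (9,4,0)_12 → 9³ + 4³ + 0³ = 793
793 = (5,6,1)_12 → 5³ + 6³ + 1³ = 342
342 = (2,4,6)_12 → 2³ + 4³ + 6³ = 288
288 = (2,0,0)_12 → 2³ + 0³ + 0³ = 8
8 = (8)_12 → 8³ = 512
512 = (3,6,8)_12 → 3³ + 6³ + 8³ = 755  — 755 already seen; the sequence cycles without reaching 1.

not base-12 3-happy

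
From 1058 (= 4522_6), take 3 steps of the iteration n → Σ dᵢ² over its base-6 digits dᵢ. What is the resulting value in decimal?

1

1058 = (4,5,2,2)_6 → 4² + 5² + 2² + 2² = 16 + 25 + 4 + 4 = 49
49 = (1,2,1)_6 → 1² + 2² + 1² = 1 + 4 + 1 = 6
6 = (1,0)_6 → 1² + 0² = 1 + 0 = 1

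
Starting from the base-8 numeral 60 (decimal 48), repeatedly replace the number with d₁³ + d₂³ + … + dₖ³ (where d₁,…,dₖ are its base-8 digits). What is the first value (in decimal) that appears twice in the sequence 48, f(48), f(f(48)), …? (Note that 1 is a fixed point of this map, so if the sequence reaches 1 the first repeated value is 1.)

48 = (6,0)_8 → 6³ + 0³ = 216
216 = (3,3,0)_8 → 3³ + 3³ + 0³ = 54
54 = (6,6)_8 → 6³ + 6³ = 432
432 = (6,6,0)_8 → 6³ + 6³ + 0³ = 432  — 432 already appeared earlier.

432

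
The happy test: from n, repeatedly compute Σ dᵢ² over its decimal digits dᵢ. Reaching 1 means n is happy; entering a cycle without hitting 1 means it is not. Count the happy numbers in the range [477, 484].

1

477: 477 → 114 → 18 → 65 → 61 → 37 → 58 → 89 → 145 → 42 → 20 → 4 → 16 → 37  (repeats 37)
478: 478 → 129 → 86 → 100 → 1  (reaches 1)
479: 479 → 146 → 53 → 34 → 25 → 29 → 85 → 89 → 145 → 42 → 20 → 4 → 16 → 37 → 58 → 89  (repeats 89)
480: 480 → 80 → 64 → 52 → 29 → 85 → 89 → 145 → 42 → 20 → 4 → 16 → 37 → 58 → 89  (repeats 89)
481: 481 → 81 → 65 → 61 → 37 → 58 → 89 → 145 → 42 → 20 → 4 → 16 → 37  (repeats 37)
482: 482 → 84 → 80 → 64 → 52 → 29 → 85 → 89 → 145 → 42 → 20 → 4 → 16 → 37 → 58 → 89  (repeats 89)
483: 483 → 89 → 145 → 42 → 20 → 4 → 16 → 37 → 58 → 89  (repeats 89)
484: 484 → 96 → 117 → 51 → 26 → 40 → 16 → 37 → 58 → 89 → 145 → 42 → 20 → 4 → 16  (repeats 16)
happy: 478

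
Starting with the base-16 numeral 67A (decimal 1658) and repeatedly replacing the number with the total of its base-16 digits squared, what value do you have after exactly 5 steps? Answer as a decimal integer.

1658 = (6,7,10)_16 → 6² + 7² + 10² = 36 + 49 + 100 = 185
185 = (11,9)_16 → 11² + 9² = 121 + 81 = 202
202 = (12,10)_16 → 12² + 10² = 144 + 100 = 244
244 = (15,4)_16 → 15² + 4² = 225 + 16 = 241
241 = (15,1)_16 → 15² + 1² = 225 + 1 = 226

226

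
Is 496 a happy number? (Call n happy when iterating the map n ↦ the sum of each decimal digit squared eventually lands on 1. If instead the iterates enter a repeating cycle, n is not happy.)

496 → 133
133 → 19
19 → 82
82 → 68
68 → 100
100 → 1  — reached 1.

happy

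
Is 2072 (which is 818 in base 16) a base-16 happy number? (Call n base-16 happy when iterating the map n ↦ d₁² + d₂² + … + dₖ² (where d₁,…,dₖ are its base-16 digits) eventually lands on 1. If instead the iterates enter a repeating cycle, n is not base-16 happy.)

2072 = (8,1,8)_16 → 129
129 = (8,1)_16 → 65
65 = (4,1)_16 → 17
17 = (1,1)_16 → 2
2 = (2)_16 → 4
4 = (4)_16 → 16
16 = (1,0)_16 → 1  — reached 1.

base-16 happy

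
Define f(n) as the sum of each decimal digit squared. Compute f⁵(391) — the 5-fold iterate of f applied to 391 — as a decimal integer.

1

391 → 3² + 9² + 1² = 9 + 81 + 1 = 91
91 → 9² + 1² = 81 + 1 = 82
82 → 8² + 2² = 64 + 4 = 68
68 → 6² + 8² = 36 + 64 = 100
100 → 1² + 0² + 0² = 1 + 0 + 0 = 1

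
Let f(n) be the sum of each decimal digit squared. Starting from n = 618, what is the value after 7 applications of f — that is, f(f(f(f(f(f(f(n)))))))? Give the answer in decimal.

89

618 → 6² + 1² + 8² = 36 + 1 + 64 = 101
101 → 1² + 0² + 1² = 1 + 0 + 1 = 2
2 → 2² = 4
4 → 4² = 16
16 → 1² + 6² = 1 + 36 = 37
37 → 3² + 7² = 9 + 49 = 58
58 → 5² + 8² = 25 + 64 = 89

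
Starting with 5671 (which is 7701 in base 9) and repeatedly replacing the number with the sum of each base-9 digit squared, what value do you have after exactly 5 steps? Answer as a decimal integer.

89

5671 = (7,7,0,1)_9 → 99
99 = (1,2,0)_9 → 5
5 = (5)_9 → 25
25 = (2,7)_9 → 53
53 = (5,8)_9 → 89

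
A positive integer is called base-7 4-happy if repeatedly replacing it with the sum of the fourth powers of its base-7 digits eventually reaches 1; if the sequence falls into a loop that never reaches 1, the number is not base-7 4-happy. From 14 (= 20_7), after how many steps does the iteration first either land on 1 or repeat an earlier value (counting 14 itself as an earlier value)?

9

14 = (2,0)_7 → 2⁴ + 0⁴ = 16 + 0 = 16
16 = (2,2)_7 → 2⁴ + 2⁴ = 16 + 16 = 32
32 = (4,4)_7 → 4⁴ + 4⁴ = 256 + 256 = 512
512 = (1,3,3,1)_7 → 1⁴ + 3⁴ + 3⁴ + 1⁴ = 1 + 81 + 81 + 1 = 164
164 = (3,2,3)_7 → 3⁴ + 2⁴ + 3⁴ = 81 + 16 + 81 = 178
178 = (3,4,3)_7 → 3⁴ + 4⁴ + 3⁴ = 81 + 256 + 81 = 418
418 = (1,1,3,5)_7 → 1⁴ + 1⁴ + 3⁴ + 5⁴ = 1 + 1 + 81 + 625 = 708
708 = (2,0,3,1)_7 → 2⁴ + 0⁴ + 3⁴ + 1⁴ = 16 + 0 + 81 + 1 = 98
98 = (2,0,0)_7 → 2⁴ + 0⁴ + 0⁴ = 16 + 0 + 0 = 16  — 16 repeats.
That took 9 steps.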